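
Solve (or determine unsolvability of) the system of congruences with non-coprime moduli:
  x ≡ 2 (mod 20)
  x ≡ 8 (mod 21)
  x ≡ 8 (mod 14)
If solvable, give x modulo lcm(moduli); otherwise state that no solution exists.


Moduli 20, 21, 14 are not pairwise coprime, so CRT works modulo lcm(m_i) when all pairwise compatibility conditions hold.
Pairwise compatibility: gcd(m_i, m_j) must divide a_i - a_j for every pair.
Merge one congruence at a time:
  Start: x ≡ 2 (mod 20).
  Combine with x ≡ 8 (mod 21): gcd(20, 21) = 1; 8 - 2 = 6, which IS divisible by 1, so compatible.
    Write x = 2 + 20·t and substitute into x ≡ 8 (mod 21): 20·t ≡ 8 − 2 = 6 (mod 21).
    The inverse of 20 mod 21 is 20 (since 20·20 = 400 = 19·21 + 1), so t ≡ 20·6 = 120 ≡ 15 (mod 21).
    Then x = 2 + 20·15 = 302, valid modulo lcm(20, 21) = 420: x ≡ 302 (mod 420).
  Combine with x ≡ 8 (mod 14): gcd(420, 14) = 14; 8 - 302 = -294, which IS divisible by 14, so compatible.
    Write x = 302 + 420·t and substitute into x ≡ 8 (mod 14): 420·t ≡ 8 − 302 = -294 (mod 14).
    Divide the congruence (and modulus) by g = 14: 30·t ≡ -21 (mod 1).
    Modulo 1 every t works; take t = 0.
    Then x = 302 + 420·0 = 302, valid modulo lcm(420, 14) = 420: x ≡ 302 (mod 420).
Verify: 302 mod 20 = 2, 302 mod 21 = 8, 302 mod 14 = 8.

x ≡ 302 (mod 420).


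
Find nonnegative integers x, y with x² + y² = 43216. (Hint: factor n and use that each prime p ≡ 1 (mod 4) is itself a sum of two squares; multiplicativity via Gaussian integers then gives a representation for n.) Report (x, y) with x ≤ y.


Step 1: Factor n = 43216 = 2^4 · 37 · 73.
Step 2: Check the mod-4 condition on each prime factor: 2 = 2 (special); 37 ≡ 1 (mod 4), exponent 1; 73 ≡ 1 (mod 4), exponent 1.
All primes ≡ 3 (mod 4) appear to even exponent (or don't appear), so by the two-squares theorem n IS expressible as a sum of two squares.
Step 3: Build a representation. Group n = k² · m with k = 4 and m = 37 · 73 = 2701 (a product of primes ≡ 1 (mod 4)); a representation of m scales to one of n via (k·x)² + (k·y)² = k²(x² + y²). Each prime p ≡ 1 (mod 4) is itself a sum of two squares; find a² by testing p − a² for a perfect square:
  37: 37 − 1² = 36 = 6² ⇒ 37 = 1² + 6².
  73: 73 − 1² = 72, 73 − 2² = 69, 73 − 3² = 64 = 8² ⇒ 73 = 3² + 8².
  Combine using the Brahmagupta–Fibonacci identity (a² + b²)(c² + d²) = (ac − bd)² + (ad + bc)² = (ac + bd)² + (ad − bc)²:
  37 · 73 = 2701: from (1² + 6²)(3² + 8²), take (1·3 − 6·8, 1·8 + 6·3) = (3 − 48, 8 + 18) = (-45, 26); dropping signs (only squares matter) gives (45, 26); check 45² + 26² = 2025 + 676 = 2701 ✓.
  Scale by k = 4: (4·45, 4·26) = (180, 104).
Step 4: Order so x ≤ y and verify: 104² + 180² = 10816 + 32400 = 43216 = n. ✓

n = 43216 = 104² + 180² (one valid representation with x ≤ y).


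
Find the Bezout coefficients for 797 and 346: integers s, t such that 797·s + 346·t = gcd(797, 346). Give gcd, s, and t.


Euclidean algorithm on (797, 346) — divide until remainder is 0:
  797 = 2 · 346 + 105
  346 = 3 · 105 + 31
  105 = 3 · 31 + 12
  31 = 2 · 12 + 7
  12 = 1 · 7 + 5
  7 = 1 · 5 + 2
  5 = 2 · 2 + 1
  2 = 2 · 1 + 0
gcd(797, 346) = 1.
Track Bezout coefficients alongside the remainders: start with r₀ = 797 = a·1 + b·0 (s = 1, t = 0) and r₁ = 346 = a·0 + b·1 (s = 0, t = 1); each new remainder r_{k+1} = r_{k-1} − q_k·r_k inherits s_{k+1} = s_{k-1} − q_k·s_k, t_{k+1} = t_{k-1} − q_k·t_k, so r_k = a·s_k + b·t_k at every step:
  q = 2: r = 105, s = 1 − 2·0 = 1, t = 0 − 2·1 = -2  (check: 797·1 + 346·(-2) = 105)
  q = 3: r = 31, s = 0 − 3·1 = -3, t = 1 − 3·(-2) = 7  (check: 797·(-3) + 346·7 = 31)
  q = 3: r = 12, s = 1 − 3·(-3) = 10, t = -2 − 3·7 = -23  (check: 797·10 + 346·(-23) = 12)
  q = 2: r = 7, s = -3 − 2·10 = -23, t = 7 − 2·(-23) = 53  (check: 797·(-23) + 346·53 = 7)
  q = 1: r = 5, s = 10 − 1·(-23) = 33, t = -23 − 1·53 = -76  (check: 797·33 + 346·(-76) = 5)
  q = 1: r = 2, s = -23 − 1·33 = -56, t = 53 − 1·(-76) = 129  (check: 797·(-56) + 346·129 = 2)
  q = 2: r = 1, s = 33 − 2·(-56) = 145, t = -76 − 2·129 = -334  (check: 797·145 + 346·(-334) = 1)
The row with r = 1 (the gcd) gives the Bezout coefficients s = 145, t = -334.
Result: 797 · (145) + 346 · (-334) = 1.

gcd(797, 346) = 1; s = 145, t = -334 (check: 797·145 + 346·(-334) = 1).


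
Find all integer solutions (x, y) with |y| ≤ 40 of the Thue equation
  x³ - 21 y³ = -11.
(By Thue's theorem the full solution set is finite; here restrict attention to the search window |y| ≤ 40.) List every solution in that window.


The equation is x³ - 21y³ = -11. For fixed y, x³ = 21·y³ − 11, so a solution requires the RHS to be a perfect cube.
Strategy: iterate y from -40 to 40, compute RHS = 21·y³ − 11, and check whether it is a (positive or negative) perfect cube.
Check small values of y:
  y = 0: RHS = -11 is not a perfect cube.
  y = 1: RHS = 10 is not a perfect cube.
  y = -1: RHS = -32 is not a perfect cube.
  y = 2: RHS = 157 is not a perfect cube.
  y = -2: RHS = -179 is not a perfect cube.
  y = 3: RHS = 556 is not a perfect cube.
  y = -3: RHS = -578 is not a perfect cube.
Continuing the search up to |y| = 40 finds no solutions either.
No (x, y) in the scanned range satisfies the equation.

No integer solutions with |y| ≤ 40.


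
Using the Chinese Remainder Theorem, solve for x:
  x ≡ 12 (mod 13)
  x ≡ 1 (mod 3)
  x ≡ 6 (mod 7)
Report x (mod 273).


Moduli 13, 3, 7 are pairwise coprime; by CRT there is a unique solution modulo M = 13 · 3 · 7 = 273.
Solve pairwise, accumulating the modulus:
  Start with x ≡ 12 (mod 13).
  Combine with x ≡ 1 (mod 3): since gcd(13, 3) = 1, we get a unique residue mod 39.
    Write x = 12 + 13·t and substitute into x ≡ 1 (mod 3): 13·t ≡ 1 − 12 = -11 (mod 3).
    Reduce coefficients mod 3: 1·t ≡ 1 (mod 3).
    So t ≡ 1 (mod 3).
    Then x = 12 + 13·1 = 25, valid modulo lcm(13, 3) = 39: x ≡ 25 (mod 39).
  Combine with x ≡ 6 (mod 7): since gcd(39, 7) = 1, we get a unique residue mod 273.
    Write x = 25 + 39·t and substitute into x ≡ 6 (mod 7): 39·t ≡ 6 − 25 = -19 (mod 7).
    Reduce coefficients mod 7: 4·t ≡ 2 (mod 7).
    The inverse of 4 mod 7 is 2 (since 4·2 = 8 = 1·7 + 1), so t ≡ 2·2 = 4 ≡ 4 (mod 7).
    Then x = 25 + 39·4 = 181, valid modulo lcm(39, 7) = 273: x ≡ 181 (mod 273).
Verify: 181 mod 13 = 12 ✓, 181 mod 3 = 1 ✓, 181 mod 7 = 6 ✓.

x ≡ 181 (mod 273).


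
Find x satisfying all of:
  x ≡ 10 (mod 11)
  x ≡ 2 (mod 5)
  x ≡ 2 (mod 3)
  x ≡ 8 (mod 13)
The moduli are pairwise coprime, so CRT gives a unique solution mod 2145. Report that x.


Product of moduli M = 11 · 5 · 3 · 13 = 2145.
Merge one congruence at a time:
  Start: x ≡ 10 (mod 11).
  Combine with x ≡ 2 (mod 5); new modulus lcm = 55.
    Write x = 10 + 11·t and substitute into x ≡ 2 (mod 5): 11·t ≡ 2 − 10 = -8 (mod 5).
    Reduce coefficients mod 5: 1·t ≡ 2 (mod 5).
    So t ≡ 2 (mod 5).
    Then x = 10 + 11·2 = 32, valid modulo lcm(11, 5) = 55: x ≡ 32 (mod 55).
  Combine with x ≡ 2 (mod 3); new modulus lcm = 165.
    Write x = 32 + 55·t and substitute into x ≡ 2 (mod 3): 55·t ≡ 2 − 32 = -30 (mod 3).
    Reduce coefficients mod 3: 1·t ≡ 0 (mod 3).
    So t ≡ 0 (mod 3).
    Then x = 32 + 55·0 = 32, valid modulo lcm(55, 3) = 165: x ≡ 32 (mod 165).
  Combine with x ≡ 8 (mod 13); new modulus lcm = 2145.
    Write x = 32 + 165·t and substitute into x ≡ 8 (mod 13): 165·t ≡ 8 − 32 = -24 (mod 13).
    Reduce coefficients mod 13: 9·t ≡ 2 (mod 13).
    The inverse of 9 mod 13 is 3 (since 9·3 = 27 = 2·13 + 1), so t ≡ 3·2 = 6 ≡ 6 (mod 13).
    Then x = 32 + 165·6 = 1022, valid modulo lcm(165, 13) = 2145: x ≡ 1022 (mod 2145).
Verify against each original: 1022 mod 11 = 10, 1022 mod 5 = 2, 1022 mod 3 = 2, 1022 mod 13 = 8.

x ≡ 1022 (mod 2145).


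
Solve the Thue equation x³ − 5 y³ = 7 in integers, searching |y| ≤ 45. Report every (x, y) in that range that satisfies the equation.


The equation is x³ - 5y³ = 7. For fixed y, x³ = 5·y³ + 7, so a solution requires the RHS to be a perfect cube.
Strategy: iterate y from -45 to 45, compute RHS = 5·y³ + 7, and check whether it is a (positive or negative) perfect cube.
Check small values of y:
  y = 0: RHS = 7 is not a perfect cube.
  y = 1: RHS = 12 is not a perfect cube.
  y = -1: RHS = 2 is not a perfect cube.
  y = 2: RHS = 47 is not a perfect cube.
  y = -2: RHS = -33 is not a perfect cube.
  y = 3: RHS = 142 is not a perfect cube.
  y = -3: RHS = -128 is not a perfect cube.
Continuing the search up to |y| = 45 finds no solutions either.
No (x, y) in the scanned range satisfies the equation.

No integer solutions with |y| ≤ 45.


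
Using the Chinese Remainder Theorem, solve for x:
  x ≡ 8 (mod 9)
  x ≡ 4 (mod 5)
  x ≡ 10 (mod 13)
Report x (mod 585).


Moduli 9, 5, 13 are pairwise coprime; by CRT there is a unique solution modulo M = 9 · 5 · 13 = 585.
Solve pairwise, accumulating the modulus:
  Start with x ≡ 8 (mod 9).
  Combine with x ≡ 4 (mod 5): since gcd(9, 5) = 1, we get a unique residue mod 45.
    Write x = 8 + 9·t and substitute into x ≡ 4 (mod 5): 9·t ≡ 4 − 8 = -4 (mod 5).
    Reduce coefficients mod 5: 4·t ≡ 1 (mod 5).
    The inverse of 4 mod 5 is 4 (since 4·4 = 16 = 3·5 + 1), so t ≡ 4·1 = 4 ≡ 4 (mod 5).
    Then x = 8 + 9·4 = 44, valid modulo lcm(9, 5) = 45: x ≡ 44 (mod 45).
  Combine with x ≡ 10 (mod 13): since gcd(45, 13) = 1, we get a unique residue mod 585.
    Write x = 44 + 45·t and substitute into x ≡ 10 (mod 13): 45·t ≡ 10 − 44 = -34 (mod 13).
    Reduce coefficients mod 13: 6·t ≡ 5 (mod 13).
    The inverse of 6 mod 13 is 11 (since 6·11 = 66 = 5·13 + 1), so t ≡ 11·5 = 55 ≡ 3 (mod 13).
    Then x = 44 + 45·3 = 179, valid modulo lcm(45, 13) = 585: x ≡ 179 (mod 585).
Verify: 179 mod 9 = 8 ✓, 179 mod 5 = 4 ✓, 179 mod 13 = 10 ✓.

x ≡ 179 (mod 585).


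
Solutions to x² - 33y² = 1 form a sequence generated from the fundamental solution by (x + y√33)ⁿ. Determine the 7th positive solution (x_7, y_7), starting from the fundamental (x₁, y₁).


Step 1: Find the fundamental solution (x₁, y₁) of x² - 33y² = 1.
  Expand √33 as a continued fraction. a₀ = ⌊√33⌋ = 5; iterate m_{k+1} = d_k·a_k − m_k, d_{k+1} = (33 − m_{k+1}²)/d_k, a_{k+1} = ⌊(a₀ + m_{k+1})/d_{k+1}⌋ (starting m₀ = 0, d₀ = 1), with convergents p_k = a_k·p_{k-1} + p_{k-2}, q_k = a_k·q_{k-1} + q_{k-2} (p₋₁ = 1, q₋₁ = 0):
  k = 0: a₀ = 5; p₀/q₀ = 5/1; p₀² − 33·q₀² = 25 − 33 = -8.
  k = 1: m = 5, d = 8, a = ⌊(5 + 5)/8⌋ = 1; p/q = (1·5 + 1)/(1·1 + 0) = 6/1; p² − 33·q² = 36 − 33 = 3.
  k = 2: m = 3, d = 3, a = ⌊(5 + 3)/3⌋ = 2; p/q = (2·6 + 5)/(2·1 + 1) = 17/3; p² − 33·q² = 289 − 297 = -8.
  k = 3: m = 3, d = 8, a = ⌊(5 + 3)/8⌋ = 1; p/q = (1·17 + 6)/(1·3 + 1) = 23/4; p² − 33·q² = 529 − 528 = 1.
  The first convergent with p² − 33·q² = 1 gives the fundamental solution (x₁, y₁) = (23, 4).
Step 2: Apply the recurrence (x_{n+1}, y_{n+1}) = (x₁x_n + 33y₁y_n, x₁y_n + y₁x_n) repeatedly.
  From (x_1, y_1) = (23, 4): x_2 = 23·23 + 33·4·4 = 1057; y_2 = 23·4 + 4·23 = 184.
  From (x_2, y_2) = (1057, 184): x_3 = 23·1057 + 33·4·184 = 48599; y_3 = 23·184 + 4·1057 = 8460.
  From (x_3, y_3) = (48599, 8460): x_4 = 23·48599 + 33·4·8460 = 2234497; y_4 = 23·8460 + 4·48599 = 388976.
  From (x_4, y_4) = (2234497, 388976): x_5 = 23·2234497 + 33·4·388976 = 102738263; y_5 = 23·388976 + 4·2234497 = 17884436.
  From (x_5, y_5) = (102738263, 17884436): x_6 = 23·102738263 + 33·4·17884436 = 4723725601; y_6 = 23·17884436 + 4·102738263 = 822295080.
  From (x_6, y_6) = (4723725601, 822295080): x_7 = 23·4723725601 + 33·4·822295080 = 217188639383; y_7 = 23·822295080 + 4·4723725601 = 37807689244.
Step 3: Verify x_7² - 33·y_7² = 47170905077038818620689 - 47170905077038818620688 = 1 (should be 1). ✓

(x_1, y_1) = (23, 4); (x_7, y_7) = (217188639383, 37807689244).


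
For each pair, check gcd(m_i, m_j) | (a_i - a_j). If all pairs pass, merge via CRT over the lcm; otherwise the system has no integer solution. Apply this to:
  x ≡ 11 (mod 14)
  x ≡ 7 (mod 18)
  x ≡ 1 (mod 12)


Moduli 14, 18, 12 are not pairwise coprime, so CRT works modulo lcm(m_i) when all pairwise compatibility conditions hold.
Pairwise compatibility: gcd(m_i, m_j) must divide a_i - a_j for every pair.
Merge one congruence at a time:
  Start: x ≡ 11 (mod 14).
  Combine with x ≡ 7 (mod 18): gcd(14, 18) = 2; 7 - 11 = -4, which IS divisible by 2, so compatible.
    Write x = 11 + 14·t and substitute into x ≡ 7 (mod 18): 14·t ≡ 7 − 11 = -4 (mod 18).
    Divide the congruence (and modulus) by g = 2: 7·t ≡ -2 (mod 9).
    Reduce coefficients mod 9: 7·t ≡ 7 (mod 9).
    The inverse of 7 mod 9 is 4 (since 7·4 = 28 = 3·9 + 1), so t ≡ 4·7 = 28 ≡ 1 (mod 9).
    Then x = 11 + 14·1 = 25, valid modulo lcm(14, 18) = 126: x ≡ 25 (mod 126).
  Combine with x ≡ 1 (mod 12): gcd(126, 12) = 6; 1 - 25 = -24, which IS divisible by 6, so compatible.
    Write x = 25 + 126·t and substitute into x ≡ 1 (mod 12): 126·t ≡ 1 − 25 = -24 (mod 12).
    Divide the congruence (and modulus) by g = 6: 21·t ≡ -4 (mod 2).
    Reduce coefficients mod 2: 1·t ≡ 0 (mod 2).
    So t ≡ 0 (mod 2).
    Then x = 25 + 126·0 = 25, valid modulo lcm(126, 12) = 252: x ≡ 25 (mod 252).
Verify: 25 mod 14 = 11, 25 mod 18 = 7, 25 mod 12 = 1.

x ≡ 25 (mod 252).


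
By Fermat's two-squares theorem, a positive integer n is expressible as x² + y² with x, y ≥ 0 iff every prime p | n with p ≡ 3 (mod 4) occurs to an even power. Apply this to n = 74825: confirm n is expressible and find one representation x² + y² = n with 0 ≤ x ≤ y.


Step 1: Factor n = 74825 = 5^2 · 41 · 73.
Step 2: Check the mod-4 condition on each prime factor: 5 ≡ 1 (mod 4), exponent 2; 41 ≡ 1 (mod 4), exponent 1; 73 ≡ 1 (mod 4), exponent 1.
All primes ≡ 3 (mod 4) appear to even exponent (or don't appear), so by the two-squares theorem n IS expressible as a sum of two squares.
Step 3: Build a representation. Group n = k² · m with k = 5 and m = 41 · 73 = 2993 (a product of primes ≡ 1 (mod 4)); a representation of m scales to one of n via (k·x)² + (k·y)² = k²(x² + y²). Each prime p ≡ 1 (mod 4) is itself a sum of two squares; find a² by testing p − a² for a perfect square:
  41: 41 − 1² = 40, 41 − 2² = 37, 41 − 3² = 32, 41 − 4² = 25 = 5² ⇒ 41 = 4² + 5².
  73: 73 − 1² = 72, 73 − 2² = 69, 73 − 3² = 64 = 8² ⇒ 73 = 3² + 8².
  Combine using the Brahmagupta–Fibonacci identity (a² + b²)(c² + d²) = (ac − bd)² + (ad + bc)² = (ac + bd)² + (ad − bc)²:
  41 · 73 = 2993: from (4² + 5²)(3² + 8²), take (4·3 − 5·8, 4·8 + 5·3) = (12 − 40, 32 + 15) = (-28, 47); dropping signs (only squares matter) gives (28, 47); check 28² + 47² = 784 + 2209 = 2993 ✓.
  Scale by k = 5: (5·28, 5·47) = (140, 235).
Step 4: Order so x ≤ y and verify: 140² + 235² = 19600 + 55225 = 74825 = n. ✓

n = 74825 = 140² + 235² (one valid representation with x ≤ y).


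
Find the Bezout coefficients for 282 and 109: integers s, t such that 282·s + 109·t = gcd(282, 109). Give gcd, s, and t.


Euclidean algorithm on (282, 109) — divide until remainder is 0:
  282 = 2 · 109 + 64
  109 = 1 · 64 + 45
  64 = 1 · 45 + 19
  45 = 2 · 19 + 7
  19 = 2 · 7 + 5
  7 = 1 · 5 + 2
  5 = 2 · 2 + 1
  2 = 2 · 1 + 0
gcd(282, 109) = 1.
Track Bezout coefficients alongside the remainders: start with r₀ = 282 = a·1 + b·0 (s = 1, t = 0) and r₁ = 109 = a·0 + b·1 (s = 0, t = 1); each new remainder r_{k+1} = r_{k-1} − q_k·r_k inherits s_{k+1} = s_{k-1} − q_k·s_k, t_{k+1} = t_{k-1} − q_k·t_k, so r_k = a·s_k + b·t_k at every step:
  q = 2: r = 64, s = 1 − 2·0 = 1, t = 0 − 2·1 = -2  (check: 282·1 + 109·(-2) = 64)
  q = 1: r = 45, s = 0 − 1·1 = -1, t = 1 − 1·(-2) = 3  (check: 282·(-1) + 109·3 = 45)
  q = 1: r = 19, s = 1 − 1·(-1) = 2, t = -2 − 1·3 = -5  (check: 282·2 + 109·(-5) = 19)
  q = 2: r = 7, s = -1 − 2·2 = -5, t = 3 − 2·(-5) = 13  (check: 282·(-5) + 109·13 = 7)
  q = 2: r = 5, s = 2 − 2·(-5) = 12, t = -5 − 2·13 = -31  (check: 282·12 + 109·(-31) = 5)
  q = 1: r = 2, s = -5 − 1·12 = -17, t = 13 − 1·(-31) = 44  (check: 282·(-17) + 109·44 = 2)
  q = 2: r = 1, s = 12 − 2·(-17) = 46, t = -31 − 2·44 = -119  (check: 282·46 + 109·(-119) = 1)
The row with r = 1 (the gcd) gives the Bezout coefficients s = 46, t = -119.
Result: 282 · (46) + 109 · (-119) = 1.

gcd(282, 109) = 1; s = 46, t = -119 (check: 282·46 + 109·(-119) = 1).


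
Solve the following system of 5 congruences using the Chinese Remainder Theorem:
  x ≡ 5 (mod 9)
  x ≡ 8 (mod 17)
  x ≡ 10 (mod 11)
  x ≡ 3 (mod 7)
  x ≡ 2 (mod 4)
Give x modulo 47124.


Product of moduli M = 9 · 17 · 11 · 7 · 4 = 47124.
Merge one congruence at a time:
  Start: x ≡ 5 (mod 9).
  Combine with x ≡ 8 (mod 17); new modulus lcm = 153.
    Write x = 5 + 9·t and substitute into x ≡ 8 (mod 17): 9·t ≡ 8 − 5 = 3 (mod 17).
    The inverse of 9 mod 17 is 2 (since 9·2 = 18 = 1·17 + 1), so t ≡ 2·3 = 6 ≡ 6 (mod 17).
    Then x = 5 + 9·6 = 59, valid modulo lcm(9, 17) = 153: x ≡ 59 (mod 153).
  Combine with x ≡ 10 (mod 11); new modulus lcm = 1683.
    Write x = 59 + 153·t and substitute into x ≡ 10 (mod 11): 153·t ≡ 10 − 59 = -49 (mod 11).
    Reduce coefficients mod 11: 10·t ≡ 6 (mod 11).
    The inverse of 10 mod 11 is 10 (since 10·10 = 100 = 9·11 + 1), so t ≡ 10·6 = 60 ≡ 5 (mod 11).
    Then x = 59 + 153·5 = 824, valid modulo lcm(153, 11) = 1683: x ≡ 824 (mod 1683).
  Combine with x ≡ 3 (mod 7); new modulus lcm = 11781.
    Write x = 824 + 1683·t and substitute into x ≡ 3 (mod 7): 1683·t ≡ 3 − 824 = -821 (mod 7).
    Reduce coefficients mod 7: 3·t ≡ 5 (mod 7).
    The inverse of 3 mod 7 is 5 (since 3·5 = 15 = 2·7 + 1), so t ≡ 5·5 = 25 ≡ 4 (mod 7).
    Then x = 824 + 1683·4 = 7556, valid modulo lcm(1683, 7) = 11781: x ≡ 7556 (mod 11781).
  Combine with x ≡ 2 (mod 4); new modulus lcm = 47124.
    Write x = 7556 + 11781·t and substitute into x ≡ 2 (mod 4): 11781·t ≡ 2 − 7556 = -7554 (mod 4).
    Reduce coefficients mod 4: 1·t ≡ 2 (mod 4).
    So t ≡ 2 (mod 4).
    Then x = 7556 + 11781·2 = 31118, valid modulo lcm(11781, 4) = 47124: x ≡ 31118 (mod 47124).
Verify against each original: 31118 mod 9 = 5, 31118 mod 17 = 8, 31118 mod 11 = 10, 31118 mod 7 = 3, 31118 mod 4 = 2.

x ≡ 31118 (mod 47124).


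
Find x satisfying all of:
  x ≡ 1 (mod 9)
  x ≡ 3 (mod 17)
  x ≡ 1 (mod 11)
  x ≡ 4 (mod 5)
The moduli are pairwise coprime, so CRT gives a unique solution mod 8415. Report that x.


Product of moduli M = 9 · 17 · 11 · 5 = 8415.
Merge one congruence at a time:
  Start: x ≡ 1 (mod 9).
  Combine with x ≡ 3 (mod 17); new modulus lcm = 153.
    Write x = 1 + 9·t and substitute into x ≡ 3 (mod 17): 9·t ≡ 3 − 1 = 2 (mod 17).
    The inverse of 9 mod 17 is 2 (since 9·2 = 18 = 1·17 + 1), so t ≡ 2·2 = 4 ≡ 4 (mod 17).
    Then x = 1 + 9·4 = 37, valid modulo lcm(9, 17) = 153: x ≡ 37 (mod 153).
  Combine with x ≡ 1 (mod 11); new modulus lcm = 1683.
    Write x = 37 + 153·t and substitute into x ≡ 1 (mod 11): 153·t ≡ 1 − 37 = -36 (mod 11).
    Reduce coefficients mod 11: 10·t ≡ 8 (mod 11).
    The inverse of 10 mod 11 is 10 (since 10·10 = 100 = 9·11 + 1), so t ≡ 10·8 = 80 ≡ 3 (mod 11).
    Then x = 37 + 153·3 = 496, valid modulo lcm(153, 11) = 1683: x ≡ 496 (mod 1683).
  Combine with x ≡ 4 (mod 5); new modulus lcm = 8415.
    Write x = 496 + 1683·t and substitute into x ≡ 4 (mod 5): 1683·t ≡ 4 − 496 = -492 (mod 5).
    Reduce coefficients mod 5: 3·t ≡ 3 (mod 5).
    The inverse of 3 mod 5 is 2 (since 3·2 = 6 = 1·5 + 1), so t ≡ 2·3 = 6 ≡ 1 (mod 5).
    Then x = 496 + 1683·1 = 2179, valid modulo lcm(1683, 5) = 8415: x ≡ 2179 (mod 8415).
Verify against each original: 2179 mod 9 = 1, 2179 mod 17 = 3, 2179 mod 11 = 1, 2179 mod 5 = 4.

x ≡ 2179 (mod 8415).


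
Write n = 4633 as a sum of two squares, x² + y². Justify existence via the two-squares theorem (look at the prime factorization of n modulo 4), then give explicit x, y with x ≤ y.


Step 1: Factor n = 4633 = 41 · 113.
Step 2: Check the mod-4 condition on each prime factor: 41 ≡ 1 (mod 4), exponent 1; 113 ≡ 1 (mod 4), exponent 1.
All primes ≡ 3 (mod 4) appear to even exponent (or don't appear), so by the two-squares theorem n IS expressible as a sum of two squares.
Step 3: Build a representation. Here n = 41 · 113 is a product of primes ≡ 1 (mod 4). Each prime p ≡ 1 (mod 4) is itself a sum of two squares; find a² by testing p − a² for a perfect square:
  41: 41 − 1² = 40, 41 − 2² = 37, 41 − 3² = 32, 41 − 4² = 25 = 5² ⇒ 41 = 4² + 5².
  113: 113 − 1² = 112, 113 − 2² = 109, 113 − 3² = 104, 113 − 4² = 97, 113 − 5² = 88, 113 − 6² = 77, 113 − 7² = 64 = 8² ⇒ 113 = 7² + 8².
  Combine using the Brahmagupta–Fibonacci identity (a² + b²)(c² + d²) = (ac − bd)² + (ad + bc)² = (ac + bd)² + (ad − bc)²:
  41 · 113 = 4633: from (4² + 5²)(7² + 8²), take (4·7 − 5·8, 4·8 + 5·7) = (28 − 40, 32 + 35) = (-12, 67); dropping signs (only squares matter) gives (12, 67); check 12² + 67² = 144 + 4489 = 4633 ✓.
Step 4: Order so x ≤ y and verify: 12² + 67² = 144 + 4489 = 4633 = n. ✓

n = 4633 = 12² + 67² (one valid representation with x ≤ y).


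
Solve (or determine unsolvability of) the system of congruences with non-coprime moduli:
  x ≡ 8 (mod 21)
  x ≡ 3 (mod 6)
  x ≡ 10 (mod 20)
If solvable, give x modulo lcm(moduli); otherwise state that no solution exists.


Moduli 21, 6, 20 are not pairwise coprime, so CRT works modulo lcm(m_i) when all pairwise compatibility conditions hold.
Pairwise compatibility: gcd(m_i, m_j) must divide a_i - a_j for every pair.
Merge one congruence at a time:
  Start: x ≡ 8 (mod 21).
  Combine with x ≡ 3 (mod 6): gcd(21, 6) = 3, and 3 - 8 = -5 is NOT divisible by 3.
    ⇒ system is inconsistent (no integer solution).

No solution (the system is inconsistent).


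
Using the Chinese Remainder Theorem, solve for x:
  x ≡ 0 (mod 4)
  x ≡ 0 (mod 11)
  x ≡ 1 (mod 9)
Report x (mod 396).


Moduli 4, 11, 9 are pairwise coprime; by CRT there is a unique solution modulo M = 4 · 11 · 9 = 396.
Solve pairwise, accumulating the modulus:
  Start with x ≡ 0 (mod 4).
  Combine with x ≡ 0 (mod 11): since gcd(4, 11) = 1, we get a unique residue mod 44.
    Write x = 0 + 4·t and substitute into x ≡ 0 (mod 11): 4·t ≡ 0 − 0 = 0 (mod 11).
    The inverse of 4 mod 11 is 3 (since 4·3 = 12 = 1·11 + 1), so t ≡ 3·0 = 0 ≡ 0 (mod 11).
    Then x = 0 + 4·0 = 0, valid modulo lcm(4, 11) = 44: x ≡ 0 (mod 44).
  Combine with x ≡ 1 (mod 9): since gcd(44, 9) = 1, we get a unique residue mod 396.
    Write x = 0 + 44·t and substitute into x ≡ 1 (mod 9): 44·t ≡ 1 − 0 = 1 (mod 9).
    Reduce coefficients mod 9: 8·t ≡ 1 (mod 9).
    The inverse of 8 mod 9 is 8 (since 8·8 = 64 = 7·9 + 1), so t ≡ 8·1 = 8 ≡ 8 (mod 9).
    Then x = 0 + 44·8 = 352, valid modulo lcm(44, 9) = 396: x ≡ 352 (mod 396).
Verify: 352 mod 4 = 0 ✓, 352 mod 11 = 0 ✓, 352 mod 9 = 1 ✓.

x ≡ 352 (mod 396).


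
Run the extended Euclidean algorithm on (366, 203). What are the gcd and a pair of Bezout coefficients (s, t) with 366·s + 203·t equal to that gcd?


Euclidean algorithm on (366, 203) — divide until remainder is 0:
  366 = 1 · 203 + 163
  203 = 1 · 163 + 40
  163 = 4 · 40 + 3
  40 = 13 · 3 + 1
  3 = 3 · 1 + 0
gcd(366, 203) = 1.
Track Bezout coefficients alongside the remainders: start with r₀ = 366 = a·1 + b·0 (s = 1, t = 0) and r₁ = 203 = a·0 + b·1 (s = 0, t = 1); each new remainder r_{k+1} = r_{k-1} − q_k·r_k inherits s_{k+1} = s_{k-1} − q_k·s_k, t_{k+1} = t_{k-1} − q_k·t_k, so r_k = a·s_k + b·t_k at every step:
  q = 1: r = 163, s = 1 − 1·0 = 1, t = 0 − 1·1 = -1  (check: 366·1 + 203·(-1) = 163)
  q = 1: r = 40, s = 0 − 1·1 = -1, t = 1 − 1·(-1) = 2  (check: 366·(-1) + 203·2 = 40)
  q = 4: r = 3, s = 1 − 4·(-1) = 5, t = -1 − 4·2 = -9  (check: 366·5 + 203·(-9) = 3)
  q = 13: r = 1, s = -1 − 13·5 = -66, t = 2 − 13·(-9) = 119  (check: 366·(-66) + 203·119 = 1)
The row with r = 1 (the gcd) gives the Bezout coefficients s = -66, t = 119.
Result: 366 · (-66) + 203 · (119) = 1.

gcd(366, 203) = 1; s = -66, t = 119 (check: 366·(-66) + 203·119 = 1).


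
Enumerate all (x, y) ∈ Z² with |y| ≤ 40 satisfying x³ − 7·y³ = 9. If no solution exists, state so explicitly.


The equation is x³ - 7y³ = 9. For fixed y, x³ = 7·y³ + 9, so a solution requires the RHS to be a perfect cube.
Strategy: iterate y from -40 to 40, compute RHS = 7·y³ + 9, and check whether it is a (positive or negative) perfect cube.
Check small values of y:
  y = 0: RHS = 9 is not a perfect cube.
  y = 1: RHS = 16 is not a perfect cube.
  y = -1: RHS = 2 is not a perfect cube.
  y = 2: RHS = 65 is not a perfect cube.
  y = -2: RHS = -47 is not a perfect cube.
  y = 3: RHS = 198 is not a perfect cube.
  y = -3: RHS = -180 is not a perfect cube.
Continuing the search up to |y| = 40 finds no solutions either.
No (x, y) in the scanned range satisfies the equation.

No integer solutions with |y| ≤ 40.


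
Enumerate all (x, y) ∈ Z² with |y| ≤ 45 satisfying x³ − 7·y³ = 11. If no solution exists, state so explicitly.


The equation is x³ - 7y³ = 11. For fixed y, x³ = 7·y³ + 11, so a solution requires the RHS to be a perfect cube.
Strategy: iterate y from -45 to 45, compute RHS = 7·y³ + 11, and check whether it is a (positive or negative) perfect cube.
Check small values of y:
  y = 0: RHS = 11 is not a perfect cube.
  y = 1: RHS = 18 is not a perfect cube.
  y = -1: RHS = 4 is not a perfect cube.
  y = 2: RHS = 67 is not a perfect cube.
  y = -2: RHS = -45 is not a perfect cube.
  y = 3: RHS = 200 is not a perfect cube.
  y = -3: RHS = -178 is not a perfect cube.
Continuing the search up to |y| = 45 finds no solutions either.
No (x, y) in the scanned range satisfies the equation.

No integer solutions with |y| ≤ 45.


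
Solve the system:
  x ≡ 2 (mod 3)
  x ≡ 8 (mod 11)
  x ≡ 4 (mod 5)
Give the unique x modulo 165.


Moduli 3, 11, 5 are pairwise coprime; by CRT there is a unique solution modulo M = 3 · 11 · 5 = 165.
Solve pairwise, accumulating the modulus:
  Start with x ≡ 2 (mod 3).
  Combine with x ≡ 8 (mod 11): since gcd(3, 11) = 1, we get a unique residue mod 33.
    Write x = 2 + 3·t and substitute into x ≡ 8 (mod 11): 3·t ≡ 8 − 2 = 6 (mod 11).
    The inverse of 3 mod 11 is 4 (since 3·4 = 12 = 1·11 + 1), so t ≡ 4·6 = 24 ≡ 2 (mod 11).
    Then x = 2 + 3·2 = 8, valid modulo lcm(3, 11) = 33: x ≡ 8 (mod 33).
  Combine with x ≡ 4 (mod 5): since gcd(33, 5) = 1, we get a unique residue mod 165.
    Write x = 8 + 33·t and substitute into x ≡ 4 (mod 5): 33·t ≡ 4 − 8 = -4 (mod 5).
    Reduce coefficients mod 5: 3·t ≡ 1 (mod 5).
    The inverse of 3 mod 5 is 2 (since 3·2 = 6 = 1·5 + 1), so t ≡ 2·1 = 2 ≡ 2 (mod 5).
    Then x = 8 + 33·2 = 74, valid modulo lcm(33, 5) = 165: x ≡ 74 (mod 165).
Verify: 74 mod 3 = 2 ✓, 74 mod 11 = 8 ✓, 74 mod 5 = 4 ✓.

x ≡ 74 (mod 165).


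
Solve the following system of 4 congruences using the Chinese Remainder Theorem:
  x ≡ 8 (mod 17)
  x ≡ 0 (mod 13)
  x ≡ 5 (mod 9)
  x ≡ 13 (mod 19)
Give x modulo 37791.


Product of moduli M = 17 · 13 · 9 · 19 = 37791.
Merge one congruence at a time:
  Start: x ≡ 8 (mod 17).
  Combine with x ≡ 0 (mod 13); new modulus lcm = 221.
    Write x = 8 + 17·t and substitute into x ≡ 0 (mod 13): 17·t ≡ 0 − 8 = -8 (mod 13).
    Reduce coefficients mod 13: 4·t ≡ 5 (mod 13).
    The inverse of 4 mod 13 is 10 (since 4·10 = 40 = 3·13 + 1), so t ≡ 10·5 = 50 ≡ 11 (mod 13).
    Then x = 8 + 17·11 = 195, valid modulo lcm(17, 13) = 221: x ≡ 195 (mod 221).
  Combine with x ≡ 5 (mod 9); new modulus lcm = 1989.
    Write x = 195 + 221·t and substitute into x ≡ 5 (mod 9): 221·t ≡ 5 − 195 = -190 (mod 9).
    Reduce coefficients mod 9: 5·t ≡ 8 (mod 9).
    The inverse of 5 mod 9 is 2 (since 5·2 = 10 = 1·9 + 1), so t ≡ 2·8 = 16 ≡ 7 (mod 9).
    Then x = 195 + 221·7 = 1742, valid modulo lcm(221, 9) = 1989: x ≡ 1742 (mod 1989).
  Combine with x ≡ 13 (mod 19); new modulus lcm = 37791.
    Write x = 1742 + 1989·t and substitute into x ≡ 13 (mod 19): 1989·t ≡ 13 − 1742 = -1729 (mod 19).
    Reduce coefficients mod 19: 13·t ≡ 0 (mod 19).
    The inverse of 13 mod 19 is 3 (since 13·3 = 39 = 2·19 + 1), so t ≡ 3·0 = 0 ≡ 0 (mod 19).
    Then x = 1742 + 1989·0 = 1742, valid modulo lcm(1989, 19) = 37791: x ≡ 1742 (mod 37791).
Verify against each original: 1742 mod 17 = 8, 1742 mod 13 = 0, 1742 mod 9 = 5, 1742 mod 19 = 13.

x ≡ 1742 (mod 37791).


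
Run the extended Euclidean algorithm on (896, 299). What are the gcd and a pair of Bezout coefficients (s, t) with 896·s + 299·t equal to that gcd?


Euclidean algorithm on (896, 299) — divide until remainder is 0:
  896 = 2 · 299 + 298
  299 = 1 · 298 + 1
  298 = 298 · 1 + 0
gcd(896, 299) = 1.
Track Bezout coefficients alongside the remainders: start with r₀ = 896 = a·1 + b·0 (s = 1, t = 0) and r₁ = 299 = a·0 + b·1 (s = 0, t = 1); each new remainder r_{k+1} = r_{k-1} − q_k·r_k inherits s_{k+1} = s_{k-1} − q_k·s_k, t_{k+1} = t_{k-1} − q_k·t_k, so r_k = a·s_k + b·t_k at every step:
  q = 2: r = 298, s = 1 − 2·0 = 1, t = 0 − 2·1 = -2  (check: 896·1 + 299·(-2) = 298)
  q = 1: r = 1, s = 0 − 1·1 = -1, t = 1 − 1·(-2) = 3  (check: 896·(-1) + 299·3 = 1)
The row with r = 1 (the gcd) gives the Bezout coefficients s = -1, t = 3.
Result: 896 · (-1) + 299 · (3) = 1.

gcd(896, 299) = 1; s = -1, t = 3 (check: 896·(-1) + 299·3 = 1).


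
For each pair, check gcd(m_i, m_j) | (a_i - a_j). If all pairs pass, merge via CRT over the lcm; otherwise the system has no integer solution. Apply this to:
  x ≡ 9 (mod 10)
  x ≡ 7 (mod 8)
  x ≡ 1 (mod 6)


Moduli 10, 8, 6 are not pairwise coprime, so CRT works modulo lcm(m_i) when all pairwise compatibility conditions hold.
Pairwise compatibility: gcd(m_i, m_j) must divide a_i - a_j for every pair.
Merge one congruence at a time:
  Start: x ≡ 9 (mod 10).
  Combine with x ≡ 7 (mod 8): gcd(10, 8) = 2; 7 - 9 = -2, which IS divisible by 2, so compatible.
    Write x = 9 + 10·t and substitute into x ≡ 7 (mod 8): 10·t ≡ 7 − 9 = -2 (mod 8).
    Divide the congruence (and modulus) by g = 2: 5·t ≡ -1 (mod 4).
    Reduce coefficients mod 4: 1·t ≡ 3 (mod 4).
    So t ≡ 3 (mod 4).
    Then x = 9 + 10·3 = 39, valid modulo lcm(10, 8) = 40: x ≡ 39 (mod 40).
  Combine with x ≡ 1 (mod 6): gcd(40, 6) = 2; 1 - 39 = -38, which IS divisible by 2, so compatible.
    Write x = 39 + 40·t and substitute into x ≡ 1 (mod 6): 40·t ≡ 1 − 39 = -38 (mod 6).
    Divide the congruence (and modulus) by g = 2: 20·t ≡ -19 (mod 3).
    Reduce coefficients mod 3: 2·t ≡ 2 (mod 3).
    The inverse of 2 mod 3 is 2 (since 2·2 = 4 = 1·3 + 1), so t ≡ 2·2 = 4 ≡ 1 (mod 3).
    Then x = 39 + 40·1 = 79, valid modulo lcm(40, 6) = 120: x ≡ 79 (mod 120).
Verify: 79 mod 10 = 9, 79 mod 8 = 7, 79 mod 6 = 1.

x ≡ 79 (mod 120).


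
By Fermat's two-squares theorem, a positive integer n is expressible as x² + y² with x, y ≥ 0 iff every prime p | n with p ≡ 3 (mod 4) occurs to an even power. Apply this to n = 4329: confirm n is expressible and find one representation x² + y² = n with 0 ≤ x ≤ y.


Step 1: Factor n = 4329 = 3^2 · 13 · 37.
Step 2: Check the mod-4 condition on each prime factor: 3 ≡ 3 (mod 4), exponent 2 (must be even); 13 ≡ 1 (mod 4), exponent 1; 37 ≡ 1 (mod 4), exponent 1.
All primes ≡ 3 (mod 4) appear to even exponent (or don't appear), so by the two-squares theorem n IS expressible as a sum of two squares.
Step 3: Build a representation. Group n = k² · m with k = 3 and m = 13 · 37 = 481 (a product of primes ≡ 1 (mod 4)); a representation of m scales to one of n via (k·x)² + (k·y)² = k²(x² + y²). Each prime p ≡ 1 (mod 4) is itself a sum of two squares; find a² by testing p − a² for a perfect square:
  13: 13 − 1² = 12, 13 − 2² = 9 = 3² ⇒ 13 = 2² + 3².
  37: 37 − 1² = 36 = 6² ⇒ 37 = 1² + 6².
  Combine using the Brahmagupta–Fibonacci identity (a² + b²)(c² + d²) = (ac − bd)² + (ad + bc)² = (ac + bd)² + (ad − bc)²:
  13 · 37 = 481: from (2² + 3²)(1² + 6²), take (2·1 − 3·6, 2·6 + 3·1) = (2 − 18, 12 + 3) = (-16, 15); dropping signs (only squares matter) gives (16, 15); check 16² + 15² = 256 + 225 = 481 ✓.
  Scale by k = 3: (3·16, 3·15) = (48, 45).
Step 4: Order so x ≤ y and verify: 45² + 48² = 2025 + 2304 = 4329 = n. ✓

n = 4329 = 45² + 48² (one valid representation with x ≤ y).


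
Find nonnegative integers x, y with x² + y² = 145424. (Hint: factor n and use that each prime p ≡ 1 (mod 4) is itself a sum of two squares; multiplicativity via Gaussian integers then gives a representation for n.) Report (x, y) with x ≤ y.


Step 1: Factor n = 145424 = 2^4 · 61 · 149.
Step 2: Check the mod-4 condition on each prime factor: 2 = 2 (special); 61 ≡ 1 (mod 4), exponent 1; 149 ≡ 1 (mod 4), exponent 1.
All primes ≡ 3 (mod 4) appear to even exponent (or don't appear), so by the two-squares theorem n IS expressible as a sum of two squares.
Step 3: Build a representation. Group n = k² · m with k = 4 and m = 61 · 149 = 9089 (a product of primes ≡ 1 (mod 4)); a representation of m scales to one of n via (k·x)² + (k·y)² = k²(x² + y²). Each prime p ≡ 1 (mod 4) is itself a sum of two squares; find a² by testing p − a² for a perfect square:
  61: 61 − 1² = 60, 61 − 2² = 57, 61 − 3² = 52, 61 − 4² = 45, 61 − 5² = 36 = 6² ⇒ 61 = 5² + 6².
  149: 149 − 1² = 148, 149 − 2² = 145, 149 − 3² = 140, 149 − 4² = 133, 149 − 5² = 124, 149 − 6² = 113, 149 − 7² = 100 = 10² ⇒ 149 = 7² + 10².
  Combine using the Brahmagupta–Fibonacci identity (a² + b²)(c² + d²) = (ac − bd)² + (ad + bc)² = (ac + bd)² + (ad − bc)²:
  61 · 149 = 9089: from (5² + 6²)(7² + 10²), take (5·7 − 6·10, 5·10 + 6·7) = (35 − 60, 50 + 42) = (-25, 92); dropping signs (only squares matter) gives (25, 92); check 25² + 92² = 625 + 8464 = 9089 ✓.
  Scale by k = 4: (4·25, 4·92) = (100, 368).
Step 4: Order so x ≤ y and verify: 100² + 368² = 10000 + 135424 = 145424 = n. ✓

n = 145424 = 100² + 368² (one valid representation with x ≤ y).


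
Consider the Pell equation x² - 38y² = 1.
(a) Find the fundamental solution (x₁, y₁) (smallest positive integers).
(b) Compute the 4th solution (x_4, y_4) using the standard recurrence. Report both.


Step 1: Find the fundamental solution (x₁, y₁) of x² - 38y² = 1.
  Expand √38 as a continued fraction. a₀ = ⌊√38⌋ = 6; iterate m_{k+1} = d_k·a_k − m_k, d_{k+1} = (38 − m_{k+1}²)/d_k, a_{k+1} = ⌊(a₀ + m_{k+1})/d_{k+1}⌋ (starting m₀ = 0, d₀ = 1), with convergents p_k = a_k·p_{k-1} + p_{k-2}, q_k = a_k·q_{k-1} + q_{k-2} (p₋₁ = 1, q₋₁ = 0):
  k = 0: a₀ = 6; p₀/q₀ = 6/1; p₀² − 38·q₀² = 36 − 38 = -2.
  k = 1: m = 6, d = 2, a = ⌊(6 + 6)/2⌋ = 6; p/q = (6·6 + 1)/(6·1 + 0) = 37/6; p² − 38·q² = 1369 − 1368 = 1.
  The first convergent with p² − 38·q² = 1 gives the fundamental solution (x₁, y₁) = (37, 6).
Step 2: Apply the recurrence (x_{n+1}, y_{n+1}) = (x₁x_n + 38y₁y_n, x₁y_n + y₁x_n) repeatedly.
  From (x_1, y_1) = (37, 6): x_2 = 37·37 + 38·6·6 = 2737; y_2 = 37·6 + 6·37 = 444.
  From (x_2, y_2) = (2737, 444): x_3 = 37·2737 + 38·6·444 = 202501; y_3 = 37·444 + 6·2737 = 32850.
  From (x_3, y_3) = (202501, 32850): x_4 = 37·202501 + 38·6·32850 = 14982337; y_4 = 37·32850 + 6·202501 = 2430456.
Step 3: Verify x_4² - 38·y_4² = 224470421981569 - 224470421981568 = 1 (should be 1). ✓

(x_1, y_1) = (37, 6); (x_4, y_4) = (14982337, 2430456).


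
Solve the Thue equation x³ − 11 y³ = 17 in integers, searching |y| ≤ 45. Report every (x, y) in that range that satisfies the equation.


The equation is x³ - 11y³ = 17. For fixed y, x³ = 11·y³ + 17, so a solution requires the RHS to be a perfect cube.
Strategy: iterate y from -45 to 45, compute RHS = 11·y³ + 17, and check whether it is a (positive or negative) perfect cube.
Check small values of y:
  y = 0: RHS = 17 is not a perfect cube.
  y = 1: RHS = 28 is not a perfect cube.
  y = -1: RHS = 6 is not a perfect cube.
  y = 2: RHS = 105 is not a perfect cube.
  y = -2: RHS = -71 is not a perfect cube.
  y = 3: RHS = 314 is not a perfect cube.
  y = -3: RHS = -280 is not a perfect cube.
Continuing the search up to |y| = 45 finds no solutions either.
No (x, y) in the scanned range satisfies the equation.

No integer solutions with |y| ≤ 45.


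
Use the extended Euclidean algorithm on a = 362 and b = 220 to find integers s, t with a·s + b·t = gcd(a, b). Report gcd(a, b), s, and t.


Euclidean algorithm on (362, 220) — divide until remainder is 0:
  362 = 1 · 220 + 142
  220 = 1 · 142 + 78
  142 = 1 · 78 + 64
  78 = 1 · 64 + 14
  64 = 4 · 14 + 8
  14 = 1 · 8 + 6
  8 = 1 · 6 + 2
  6 = 3 · 2 + 0
gcd(362, 220) = 2.
Track Bezout coefficients alongside the remainders: start with r₀ = 362 = a·1 + b·0 (s = 1, t = 0) and r₁ = 220 = a·0 + b·1 (s = 0, t = 1); each new remainder r_{k+1} = r_{k-1} − q_k·r_k inherits s_{k+1} = s_{k-1} − q_k·s_k, t_{k+1} = t_{k-1} − q_k·t_k, so r_k = a·s_k + b·t_k at every step:
  q = 1: r = 142, s = 1 − 1·0 = 1, t = 0 − 1·1 = -1  (check: 362·1 + 220·(-1) = 142)
  q = 1: r = 78, s = 0 − 1·1 = -1, t = 1 − 1·(-1) = 2  (check: 362·(-1) + 220·2 = 78)
  q = 1: r = 64, s = 1 − 1·(-1) = 2, t = -1 − 1·2 = -3  (check: 362·2 + 220·(-3) = 64)
  q = 1: r = 14, s = -1 − 1·2 = -3, t = 2 − 1·(-3) = 5  (check: 362·(-3) + 220·5 = 14)
  q = 4: r = 8, s = 2 − 4·(-3) = 14, t = -3 − 4·5 = -23  (check: 362·14 + 220·(-23) = 8)
  q = 1: r = 6, s = -3 − 1·14 = -17, t = 5 − 1·(-23) = 28  (check: 362·(-17) + 220·28 = 6)
  q = 1: r = 2, s = 14 − 1·(-17) = 31, t = -23 − 1·28 = -51  (check: 362·31 + 220·(-51) = 2)
The row with r = 2 (the gcd) gives the Bezout coefficients s = 31, t = -51.
Result: 362 · (31) + 220 · (-51) = 2.

gcd(362, 220) = 2; s = 31, t = -51 (check: 362·31 + 220·(-51) = 2).


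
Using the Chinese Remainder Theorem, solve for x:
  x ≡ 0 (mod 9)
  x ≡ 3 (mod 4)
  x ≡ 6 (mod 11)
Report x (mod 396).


Moduli 9, 4, 11 are pairwise coprime; by CRT there is a unique solution modulo M = 9 · 4 · 11 = 396.
Solve pairwise, accumulating the modulus:
  Start with x ≡ 0 (mod 9).
  Combine with x ≡ 3 (mod 4): since gcd(9, 4) = 1, we get a unique residue mod 36.
    Write x = 0 + 9·t and substitute into x ≡ 3 (mod 4): 9·t ≡ 3 − 0 = 3 (mod 4).
    Reduce coefficients mod 4: 1·t ≡ 3 (mod 4).
    So t ≡ 3 (mod 4).
    Then x = 0 + 9·3 = 27, valid modulo lcm(9, 4) = 36: x ≡ 27 (mod 36).
  Combine with x ≡ 6 (mod 11): since gcd(36, 11) = 1, we get a unique residue mod 396.
    Write x = 27 + 36·t and substitute into x ≡ 6 (mod 11): 36·t ≡ 6 − 27 = -21 (mod 11).
    Reduce coefficients mod 11: 3·t ≡ 1 (mod 11).
    The inverse of 3 mod 11 is 4 (since 3·4 = 12 = 1·11 + 1), so t ≡ 4·1 = 4 ≡ 4 (mod 11).
    Then x = 27 + 36·4 = 171, valid modulo lcm(36, 11) = 396: x ≡ 171 (mod 396).
Verify: 171 mod 9 = 0 ✓, 171 mod 4 = 3 ✓, 171 mod 11 = 6 ✓.

x ≡ 171 (mod 396).


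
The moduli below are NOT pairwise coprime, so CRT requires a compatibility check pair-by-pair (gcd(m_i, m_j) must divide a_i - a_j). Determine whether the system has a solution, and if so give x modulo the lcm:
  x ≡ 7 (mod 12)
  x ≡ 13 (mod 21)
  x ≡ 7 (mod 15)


Moduli 12, 21, 15 are not pairwise coprime, so CRT works modulo lcm(m_i) when all pairwise compatibility conditions hold.
Pairwise compatibility: gcd(m_i, m_j) must divide a_i - a_j for every pair.
Merge one congruence at a time:
  Start: x ≡ 7 (mod 12).
  Combine with x ≡ 13 (mod 21): gcd(12, 21) = 3; 13 - 7 = 6, which IS divisible by 3, so compatible.
    Write x = 7 + 12·t and substitute into x ≡ 13 (mod 21): 12·t ≡ 13 − 7 = 6 (mod 21).
    Divide the congruence (and modulus) by g = 3: 4·t ≡ 2 (mod 7).
    The inverse of 4 mod 7 is 2 (since 4·2 = 8 = 1·7 + 1), so t ≡ 2·2 = 4 ≡ 4 (mod 7).
    Then x = 7 + 12·4 = 55, valid modulo lcm(12, 21) = 84: x ≡ 55 (mod 84).
  Combine with x ≡ 7 (mod 15): gcd(84, 15) = 3; 7 - 55 = -48, which IS divisible by 3, so compatible.
    Write x = 55 + 84·t and substitute into x ≡ 7 (mod 15): 84·t ≡ 7 − 55 = -48 (mod 15).
    Divide the congruence (and modulus) by g = 3: 28·t ≡ -16 (mod 5).
    Reduce coefficients mod 5: 3·t ≡ 4 (mod 5).
    The inverse of 3 mod 5 is 2 (since 3·2 = 6 = 1·5 + 1), so t ≡ 2·4 = 8 ≡ 3 (mod 5).
    Then x = 55 + 84·3 = 307, valid modulo lcm(84, 15) = 420: x ≡ 307 (mod 420).
Verify: 307 mod 12 = 7, 307 mod 21 = 13, 307 mod 15 = 7.

x ≡ 307 (mod 420).
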